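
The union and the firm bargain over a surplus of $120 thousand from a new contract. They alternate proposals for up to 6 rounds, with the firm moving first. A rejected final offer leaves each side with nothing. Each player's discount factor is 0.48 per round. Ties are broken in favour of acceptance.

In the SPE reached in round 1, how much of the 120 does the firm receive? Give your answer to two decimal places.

Work backward from the last round.
Round 6 (the union proposes): rejection yields 0 for the firm; the union offers 0 and keeps 120.
Round 5 (the firm proposes): the union can get 120 next round, worth 0.48 × 120 = 57.6 now; the firm offers that and keeps 62.4.
Round 4 (the union proposes): the firm can get 62.4 next round, worth 0.48 × 62.4 = 29.952 now, so the union offers 29.952, keeping 90.048.
Round 3 (the firm proposes): the union can get 90.048 next round, worth 0.48 × 90.048 = 43.22304 now. The firm offers 43.22304 and keeps 120 − 43.22304 = 76.77696.
Round 2 (the union proposes): the firm can get 76.77696 next round, worth 0.48 × 76.77696 = 36.8529408 now. The union offers 36.8529408 and keeps 120 − 36.8529408 = 83.1470592.
Round 1 (the firm proposes): the union can get 83.1470592 next round, worth 0.48 × 83.1470592 = 39.910588416 now. The firm offers 39.910588416 and keeps 120 − 39.910588416 = 80.089411584.

80.09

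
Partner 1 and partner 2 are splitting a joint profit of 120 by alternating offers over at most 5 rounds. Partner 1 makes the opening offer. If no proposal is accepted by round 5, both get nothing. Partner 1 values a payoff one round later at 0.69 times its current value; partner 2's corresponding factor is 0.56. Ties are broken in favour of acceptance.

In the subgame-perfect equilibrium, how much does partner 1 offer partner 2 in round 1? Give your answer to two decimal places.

28.88

Solve by backward induction from round 5.
Round 5 (partner 1 proposes): rejection yields 0 for partner 2; partner 1 offers 0 and keeps 120.
Round 4 (partner 2 proposes): partner 1 can get 120 next round, worth 0.69 × 120 = 82.8 now. Partner 2 offers 82.8 and keeps 120 − 82.8 = 37.2.
Round 3 (partner 1 proposes): partner 2 can get 37.2 next round, worth 0.56 × 37.2 = 20.832 now, so partner 1 offers 20.832, keeping 99.168.
Round 2 (partner 2 proposes): partner 1 can get 99.168 next round, worth 0.69 × 99.168 = 68.42592 now; partner 2 offers that and keeps 51.57408.
Round 1 (partner 1 proposes): partner 2 can get 51.57408 next round, worth 0.56 × 51.57408 = 28.8814848 now, so partner 1 offers 28.8814848, keeping 91.1185152.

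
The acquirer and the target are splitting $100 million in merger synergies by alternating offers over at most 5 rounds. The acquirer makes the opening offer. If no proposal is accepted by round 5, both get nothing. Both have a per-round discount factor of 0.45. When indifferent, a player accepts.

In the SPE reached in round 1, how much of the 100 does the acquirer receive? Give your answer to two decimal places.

70.24

Round 5 (the acquirer proposes): the target will accept anything ≥ 0, so the acquirer offers 0 and keeps 100.
Round 4 (the target proposes): the acquirer can get 100 next round, worth 0.45 × 100 = 45 now, so the target offers 45, keeping 55.
Round 3 (the acquirer proposes): the target can get 55 next round, worth 0.45 × 55 = 24.75 now. The acquirer offers 24.75 and keeps 100 − 24.75 = 75.25.
Round 2 (the target proposes): the acquirer can get 75.25 next round, worth 0.45 × 75.25 = 33.8625 now. The target offers 33.8625 and keeps 100 − 33.8625 = 66.1375.
Round 1 (the acquirer proposes): the target can get 66.1375 next round, worth 0.45 × 66.1375 = 29.761875 now; the acquirer offers that and keeps 70.238125.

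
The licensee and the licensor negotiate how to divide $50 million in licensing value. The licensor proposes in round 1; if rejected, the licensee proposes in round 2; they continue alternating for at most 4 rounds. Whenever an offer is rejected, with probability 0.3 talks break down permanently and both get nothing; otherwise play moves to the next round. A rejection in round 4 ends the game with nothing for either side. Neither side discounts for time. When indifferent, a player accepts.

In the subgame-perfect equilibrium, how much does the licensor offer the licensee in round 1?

Round 4 (the licensee proposes): rejection yields 0 for the licensor; the licensee offers 0 and keeps 50.
Round 3 (the licensor proposes): rejecting gives the licensee an expected 0.7 × 50 = 35. The licensor offers 35 and keeps 50 − 35 = 15.
Round 2 (the licensee proposes): rejecting gives the licensor an expected 0.7 × 15 = 10.5, so the licensee offers 10.5, keeping 39.5.
Round 1 (the licensor proposes): rejecting gives the licensee an expected 0.7 × 39.5 = 27.65; the licensor offers that and keeps 22.35.

27.65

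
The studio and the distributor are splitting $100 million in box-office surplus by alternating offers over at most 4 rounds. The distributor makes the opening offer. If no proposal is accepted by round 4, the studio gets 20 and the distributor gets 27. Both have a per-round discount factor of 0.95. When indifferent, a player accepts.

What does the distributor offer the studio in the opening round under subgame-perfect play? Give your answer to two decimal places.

67.34

Round 4 (the studio proposes): the distributor gets 27 if talks fail, so the studio offers 27 and keeps 73.
Round 3 (the distributor proposes): the studio can get 73 next round, worth 0.95 × 73 = 69.35 now, so the distributor offers 69.35, keeping 30.65.
Round 2 (the studio proposes): the distributor can get 30.65 next round, worth 0.95 × 30.65 = 29.1175 now, so the studio offers 29.1175, keeping 70.8825.
Round 1 (the distributor proposes): the studio can get 70.8825 next round, worth 0.95 × 70.8825 = 67.338375 now. The distributor offers 67.338375 and keeps 100 − 67.338375 = 32.661625.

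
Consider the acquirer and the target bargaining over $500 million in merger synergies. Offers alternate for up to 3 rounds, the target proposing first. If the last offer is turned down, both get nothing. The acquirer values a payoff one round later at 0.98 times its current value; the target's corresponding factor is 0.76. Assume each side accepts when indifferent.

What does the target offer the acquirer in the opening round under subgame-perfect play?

Round 3 (the target proposes): the acquirer will accept anything ≥ 0, so the target offers 0 and keeps 500.
Round 2 (the acquirer proposes): the target can get 500 next round, worth 0.76 × 500 = 380 now. The acquirer offers 380 and keeps 500 − 380 = 120.
Round 1 (the target proposes): the acquirer can get 120 next round, worth 0.98 × 120 = 117.6 now. The target offers 117.6 and keeps 500 − 117.6 = 382.4.

117.6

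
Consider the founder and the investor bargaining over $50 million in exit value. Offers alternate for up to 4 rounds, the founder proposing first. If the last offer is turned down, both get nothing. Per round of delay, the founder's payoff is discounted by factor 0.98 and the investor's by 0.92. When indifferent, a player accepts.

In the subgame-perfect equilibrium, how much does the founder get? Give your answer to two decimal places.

7.61

Round 4 (the investor proposes): the founder will accept anything ≥ 0, so the investor offers 0 and keeps 50.
Round 3 (the founder proposes): the investor can get 50 next round, worth 0.92 × 50 = 46 now; the founder offers that and keeps 4.
Round 2 (the investor proposes): the founder can get 4 next round, worth 0.98 × 4 = 3.92 now. The investor offers 3.92 and keeps 50 − 3.92 = 46.08.
Round 1 (the founder proposes): the investor can get 46.08 next round, worth 0.92 × 46.08 = 42.3936 now. The founder offers 42.3936 and keeps 50 − 42.3936 = 7.6064.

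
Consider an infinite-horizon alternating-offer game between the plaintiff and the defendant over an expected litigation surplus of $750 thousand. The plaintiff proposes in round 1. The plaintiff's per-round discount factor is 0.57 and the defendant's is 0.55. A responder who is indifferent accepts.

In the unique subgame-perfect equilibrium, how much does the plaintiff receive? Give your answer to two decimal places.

491.62

When the plaintiff proposes, the defendant accepts any offer worth at least 0.55 times what the defendant would get by proposing next round; and vice versa.
This gives x = 750 − 0.55y and y = 750 − 0.57x, where x and y are each side's share when it proposes.
Hence (1 − 0.55·0.57)x = 750(1 − 0.55), i.e. 0.6865·x = 337.5.
x ≈ 491.6242; the defendant's share is 750 − x ≈ 258.3758.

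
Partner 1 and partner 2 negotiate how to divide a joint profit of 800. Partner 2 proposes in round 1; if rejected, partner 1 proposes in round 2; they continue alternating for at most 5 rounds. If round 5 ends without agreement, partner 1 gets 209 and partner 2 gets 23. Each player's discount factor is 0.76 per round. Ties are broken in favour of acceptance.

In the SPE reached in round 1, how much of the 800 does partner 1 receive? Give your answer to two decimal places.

Work backward from the last round.
Round 5 (partner 2 proposes): partner 1 gets 209 if talks fail, so partner 2 offers 209 and keeps 591.
Round 4 (partner 1 proposes): partner 2 can get 591 next round, worth 0.76 × 591 = 449.16 now; partner 1 offers that and keeps 350.84.
Round 3 (partner 2 proposes): partner 1 can get 350.84 next round, worth 0.76 × 350.84 = 266.6384 now. Partner 2 offers 266.6384 and keeps 800 − 266.6384 = 533.3616.
Round 2 (partner 1 proposes): partner 2 can get 533.3616 next round, worth 0.76 × 533.3616 = 405.354816 now, so partner 1 offers 405.354816, keeping 394.645184.
Round 1 (partner 2 proposes): partner 1 can get 394.645184 next round, worth 0.76 × 394.645184 = 299.93033984 now. Partner 2 offers 299.93033984 and keeps 800 − 299.93033984 = 500.06966016.

299.93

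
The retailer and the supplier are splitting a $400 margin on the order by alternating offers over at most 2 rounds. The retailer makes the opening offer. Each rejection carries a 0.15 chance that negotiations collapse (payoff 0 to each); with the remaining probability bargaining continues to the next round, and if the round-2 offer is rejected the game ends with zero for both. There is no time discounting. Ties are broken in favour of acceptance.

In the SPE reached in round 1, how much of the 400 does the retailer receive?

60

By backward induction:
Round 2 (the supplier proposes): rejection yields 0 for the retailer; the supplier offers 0 and keeps 400.
Round 1 (the retailer proposes): rejecting gives the supplier an expected 0.85 × 400 = 340. The retailer offers 340 and keeps 400 − 340 = 60.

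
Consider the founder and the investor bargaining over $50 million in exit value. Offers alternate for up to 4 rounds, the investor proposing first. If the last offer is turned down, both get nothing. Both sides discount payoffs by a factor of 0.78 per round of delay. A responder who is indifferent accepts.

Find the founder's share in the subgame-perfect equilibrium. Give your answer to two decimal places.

Round 4 (the founder proposes): the investor will accept anything ≥ 0, so the founder offers 0 and keeps 50.
Round 3 (the investor proposes): the founder can get 50 next round, worth 0.78 × 50 = 39 now; the investor offers that and keeps 11.
Round 2 (the founder proposes): the investor can get 11 next round, worth 0.78 × 11 = 8.58 now; the founder offers that and keeps 41.42.
Round 1 (the investor proposes): the founder can get 41.42 next round, worth 0.78 × 41.42 = 32.3076 now, so the investor offers 32.3076, keeping 17.6924.

32.31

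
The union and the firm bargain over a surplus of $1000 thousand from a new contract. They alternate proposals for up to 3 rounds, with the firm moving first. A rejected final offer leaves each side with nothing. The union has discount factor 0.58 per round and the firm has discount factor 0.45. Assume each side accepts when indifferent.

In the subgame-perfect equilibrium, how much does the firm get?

Work backward from the last round.
Round 3 (the firm proposes): the union will accept anything ≥ 0, so the firm offers 0 and keeps 1000.
Round 2 (the union proposes): the firm can get 1000 next round, worth 0.45 × 1000 = 450 now; the union offers that and keeps 550.
Round 1 (the firm proposes): the union can get 550 next round, worth 0.58 × 550 = 319 now; the firm offers that and keeps 681.

681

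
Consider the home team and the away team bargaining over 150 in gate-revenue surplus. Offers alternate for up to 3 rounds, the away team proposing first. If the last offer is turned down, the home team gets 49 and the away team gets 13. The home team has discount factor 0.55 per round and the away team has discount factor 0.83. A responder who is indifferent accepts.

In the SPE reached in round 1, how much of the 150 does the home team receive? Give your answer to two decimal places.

36.39

Round 3 (the away team proposes): the home team gets 49 if talks fail, so the away team offers 49 and keeps 101.
Round 2 (the home team proposes): the away team can get 101 next round, worth 0.83 × 101 = 83.83 now; the home team offers that and keeps 66.17.
Round 1 (the away team proposes): the home team can get 66.17 next round, worth 0.55 × 66.17 = 36.3935 now, so the away team offers 36.3935, keeping 113.6065.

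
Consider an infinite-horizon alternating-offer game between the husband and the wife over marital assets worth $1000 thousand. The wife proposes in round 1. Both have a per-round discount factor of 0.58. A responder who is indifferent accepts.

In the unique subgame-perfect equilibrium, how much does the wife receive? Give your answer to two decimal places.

632.91

When the wife proposes, the husband accepts any offer worth at least 0.58 times what the husband would get by proposing next round; and vice versa.
This gives x = 1000 − 0.58y and y = 1000 − 0.58x, where x and y are each side's share when it proposes.
Hence (1 − 0.58·0.58)x = 1000(1 − 0.58), i.e. 0.6636·x = 420.
x ≈ 632.9114; the husband's share is 1000 − x ≈ 367.0886.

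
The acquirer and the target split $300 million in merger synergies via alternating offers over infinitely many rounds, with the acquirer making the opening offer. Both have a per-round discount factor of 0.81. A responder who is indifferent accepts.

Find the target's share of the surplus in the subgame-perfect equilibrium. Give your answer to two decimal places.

In a stationary SPE each proposer offers the other exactly their discounted continuation value.
If the acquirer keeps x when proposing and the target keeps y when proposing, then x = 300 − 0.81y and y = 300 − 0.81x.
Solving: x = 300(1 − 0.81) / (1 − 0.81·0.81) = 57 / 0.3439 ≈ 165.7459.
The target gets 300 − 165.7459 ≈ 134.2541.

134.25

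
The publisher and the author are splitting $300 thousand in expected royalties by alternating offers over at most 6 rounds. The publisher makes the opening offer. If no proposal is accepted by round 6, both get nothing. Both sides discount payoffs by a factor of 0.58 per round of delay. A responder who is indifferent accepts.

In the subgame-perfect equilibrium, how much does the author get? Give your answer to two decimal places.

117.35

Solve by backward induction from round 6.
Round 6 (the author proposes): rejection yields 0 for the publisher; the author offers 0 and keeps 300.
Round 5 (the publisher proposes): the author can get 300 next round, worth 0.58 × 300 = 174 now, so the publisher offers 174, keeping 126.
Round 4 (the author proposes): the publisher can get 126 next round, worth 0.58 × 126 = 73.08 now. The author offers 73.08 and keeps 300 − 73.08 = 226.92.
Round 3 (the publisher proposes): the author can get 226.92 next round, worth 0.58 × 226.92 = 131.6136 now; the publisher offers that and keeps 168.3864.
Round 2 (the author proposes): the publisher can get 168.3864 next round, worth 0.58 × 168.3864 = 97.664112 now; the author offers that and keeps 202.335888.
Round 1 (the publisher proposes): the author can get 202.335888 next round, worth 0.58 × 202.335888 = 117.35481504 now. The publisher offers 117.35481504 and keeps 300 − 117.35481504 = 182.64518496.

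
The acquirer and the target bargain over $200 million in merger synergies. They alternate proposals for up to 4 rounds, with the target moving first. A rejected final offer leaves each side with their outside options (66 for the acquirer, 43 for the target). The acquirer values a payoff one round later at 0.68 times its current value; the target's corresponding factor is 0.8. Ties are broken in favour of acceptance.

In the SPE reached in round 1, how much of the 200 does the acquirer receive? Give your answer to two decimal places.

85.28

Solve by backward induction from round 4.
Round 4 (the acquirer proposes): the target gets 43 if talks fail, so the acquirer offers 43 and keeps 157.
Round 3 (the target proposes): the acquirer can get 157 next round, worth 0.68 × 157 = 106.76 now. The target offers 106.76 and keeps 200 − 106.76 = 93.24.
Round 2 (the acquirer proposes): the target can get 93.24 next round, worth 0.8 × 93.24 = 74.592 now; the acquirer offers that and keeps 125.408.
Round 1 (the target proposes): the acquirer can get 125.408 next round, worth 0.68 × 125.408 = 85.27744 now. The target offers 85.27744 and keeps 200 − 85.27744 = 114.72256.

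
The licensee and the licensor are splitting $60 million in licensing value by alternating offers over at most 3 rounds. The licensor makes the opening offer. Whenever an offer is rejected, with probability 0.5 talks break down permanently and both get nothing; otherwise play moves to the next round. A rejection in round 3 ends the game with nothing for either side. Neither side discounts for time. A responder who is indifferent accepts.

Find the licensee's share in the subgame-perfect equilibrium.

Round 3 (the licensor proposes): the licensee will accept anything ≥ 0, so the licensor offers 0 and keeps 60.
Round 2 (the licensee proposes): rejecting gives the licensor an expected 0.5 × 60 = 30; the licensee offers that and keeps 30.
Round 1 (the licensor proposes): rejecting gives the licensee an expected 0.5 × 30 = 15, so the licensor offers 15, keeping 45.

15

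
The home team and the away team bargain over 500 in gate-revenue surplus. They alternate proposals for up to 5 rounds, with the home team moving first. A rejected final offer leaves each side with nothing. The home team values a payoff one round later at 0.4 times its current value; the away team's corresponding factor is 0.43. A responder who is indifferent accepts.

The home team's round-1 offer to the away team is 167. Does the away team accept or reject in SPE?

Round 5 (the home team proposes): rejection yields 0 for the away team; the home team offers 0 and keeps 500.
Round 4 (the away team proposes): the home team can get 500 next round, worth 0.4 × 500 = 200 now, so the away team offers 200, keeping 300.
Round 3 (the home team proposes): the away team can get 300 next round, worth 0.43 × 300 = 129 now; the home team offers that and keeps 371.
Round 2 (the away team proposes): the home team can get 371 next round, worth 0.4 × 371 = 148.4 now; the away team offers that and keeps 351.6.
So by rejecting in round 1, the away team gets 351.6 next round, worth 0.43 × 351.6 = 151.188 now.
Offer 167 ≥ 151.188, so the away team accepts.

Accept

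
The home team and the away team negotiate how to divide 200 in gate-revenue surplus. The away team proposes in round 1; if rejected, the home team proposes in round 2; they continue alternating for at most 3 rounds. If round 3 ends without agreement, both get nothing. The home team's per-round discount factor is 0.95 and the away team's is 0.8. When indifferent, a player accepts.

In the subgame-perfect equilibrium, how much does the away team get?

Round 3 (the away team proposes): rejection yields 0 for the home team; the away team offers 0 and keeps 200.
Round 2 (the home team proposes): the away team can get 200 next round, worth 0.8 × 200 = 160 now; the home team offers that and keeps 40.
Round 1 (the away team proposes): the home team can get 40 next round, worth 0.95 × 40 = 38 now, so the away team offers 38, keeping 162.

162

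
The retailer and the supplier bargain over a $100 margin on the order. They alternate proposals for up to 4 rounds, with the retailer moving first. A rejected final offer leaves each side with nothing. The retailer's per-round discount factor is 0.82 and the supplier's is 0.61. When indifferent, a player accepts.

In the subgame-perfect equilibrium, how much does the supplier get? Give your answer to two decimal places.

41.49

Work backward from the last round.
Round 4 (the supplier proposes): rejection yields 0 for the retailer; the supplier offers 0 and keeps 100.
Round 3 (the retailer proposes): the supplier can get 100 next round, worth 0.61 × 100 = 61 now; the retailer offers that and keeps 39.
Round 2 (the supplier proposes): the retailer can get 39 next round, worth 0.82 × 39 = 31.98 now. The supplier offers 31.98 and keeps 100 − 31.98 = 68.02.
Round 1 (the retailer proposes): the supplier can get 68.02 next round, worth 0.61 × 68.02 = 41.4922 now. The retailer offers 41.4922 and keeps 100 − 41.4922 = 58.5078.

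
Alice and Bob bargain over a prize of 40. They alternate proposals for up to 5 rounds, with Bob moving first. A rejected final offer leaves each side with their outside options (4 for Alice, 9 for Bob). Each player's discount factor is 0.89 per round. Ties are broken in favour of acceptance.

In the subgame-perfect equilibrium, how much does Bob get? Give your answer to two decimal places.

Round 5 (Bob proposes): Alice gets 4 if talks fail, so Bob offers 4 and keeps 36.
Round 4 (Alice proposes): Bob can get 36 next round, worth 0.89 × 36 = 32.04 now; Alice offers that and keeps 7.96.
Round 3 (Bob proposes): Alice can get 7.96 next round, worth 0.89 × 7.96 = 7.0844 now; Bob offers that and keeps 32.9156.
Round 2 (Alice proposes): Bob can get 32.9156 next round, worth 0.89 × 32.9156 = 29.294884 now; Alice offers that and keeps 10.705116.
Round 1 (Bob proposes): Alice can get 10.705116 next round, worth 0.89 × 10.705116 = 9.52755324 now; Bob offers that and keeps 30.47244676.

30.47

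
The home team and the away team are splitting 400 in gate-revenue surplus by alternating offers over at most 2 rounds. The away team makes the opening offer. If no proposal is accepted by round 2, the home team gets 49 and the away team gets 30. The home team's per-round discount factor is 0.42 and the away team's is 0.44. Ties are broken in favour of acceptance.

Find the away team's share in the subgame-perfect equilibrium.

Solve by backward induction from round 2.
Round 2 (the home team proposes): the away team gets 30 if talks fail, so the home team offers 30 and keeps 370.
Round 1 (the away team proposes): the home team can get 370 next round, worth 0.42 × 370 = 155.4 now, so the away team offers 155.4, keeping 244.6.

244.6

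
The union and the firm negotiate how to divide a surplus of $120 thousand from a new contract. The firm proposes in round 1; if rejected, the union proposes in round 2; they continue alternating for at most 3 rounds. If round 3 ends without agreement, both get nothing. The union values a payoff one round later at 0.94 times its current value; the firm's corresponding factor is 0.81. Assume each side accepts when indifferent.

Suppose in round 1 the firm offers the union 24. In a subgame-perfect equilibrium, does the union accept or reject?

Work out the union's continuation value if the offer is rejected.
Round 3 (the firm proposes): rejection yields 0 for the union; the firm offers 0 and keeps 120.
Round 2 (the union proposes): the firm can get 120 next round, worth 0.81 × 120 = 97.2 now; the union offers that and keeps 22.8.
So by rejecting in round 1, the union gets 22.8 next round, worth 0.94 × 22.8 = 21.432 now.
Offer 24 ≥ 21.432, so the union accepts.

Accept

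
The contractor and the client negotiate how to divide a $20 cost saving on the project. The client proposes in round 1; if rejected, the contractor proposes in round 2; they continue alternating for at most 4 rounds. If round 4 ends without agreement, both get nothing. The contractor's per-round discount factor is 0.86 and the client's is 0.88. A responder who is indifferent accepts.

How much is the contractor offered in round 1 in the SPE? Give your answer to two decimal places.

Round 4 (the contractor proposes): the client will accept anything ≥ 0, so the contractor offers 0 and keeps 20.
Round 3 (the client proposes): the contractor can get 20 next round, worth 0.86 × 20 = 17.2 now, so the client offers 17.2, keeping 2.8.
Round 2 (the contractor proposes): the client can get 2.8 next round, worth 0.88 × 2.8 = 2.464 now; the contractor offers that and keeps 17.536.
Round 1 (the client proposes): the contractor can get 17.536 next round, worth 0.86 × 17.536 = 15.08096 now, so the client offers 15.08096, keeping 4.91904.

15.08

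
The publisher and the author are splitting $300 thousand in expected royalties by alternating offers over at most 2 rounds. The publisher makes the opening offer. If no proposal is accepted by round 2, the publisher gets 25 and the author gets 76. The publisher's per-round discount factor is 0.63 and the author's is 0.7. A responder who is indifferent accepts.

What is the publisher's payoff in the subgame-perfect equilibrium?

Round 2 (the author proposes): the publisher gets 25 if talks fail, so the author offers 25 and keeps 275.
Round 1 (the publisher proposes): the author can get 275 next round, worth 0.7 × 275 = 192.5 now; the publisher offers that and keeps 107.5.

107.5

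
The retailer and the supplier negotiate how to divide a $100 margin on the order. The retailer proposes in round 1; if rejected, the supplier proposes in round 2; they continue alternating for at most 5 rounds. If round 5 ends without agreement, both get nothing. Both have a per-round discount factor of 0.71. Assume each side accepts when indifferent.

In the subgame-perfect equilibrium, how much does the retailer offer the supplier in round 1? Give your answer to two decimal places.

30.97

Solve by backward induction from round 5.
Round 5 (the retailer proposes): rejection yields 0 for the supplier; the retailer offers 0 and keeps 100.
Round 4 (the supplier proposes): the retailer can get 100 next round, worth 0.71 × 100 = 71 now; the supplier offers that and keeps 29.
Round 3 (the retailer proposes): the supplier can get 29 next round, worth 0.71 × 29 = 20.59 now; the retailer offers that and keeps 79.41.
Round 2 (the supplier proposes): the retailer can get 79.41 next round, worth 0.71 × 79.41 = 56.3811 now, so the supplier offers 56.3811, keeping 43.6189.
Round 1 (the retailer proposes): the supplier can get 43.6189 next round, worth 0.71 × 43.6189 = 30.969419 now. The retailer offers 30.969419 and keeps 100 − 30.969419 = 69.030581.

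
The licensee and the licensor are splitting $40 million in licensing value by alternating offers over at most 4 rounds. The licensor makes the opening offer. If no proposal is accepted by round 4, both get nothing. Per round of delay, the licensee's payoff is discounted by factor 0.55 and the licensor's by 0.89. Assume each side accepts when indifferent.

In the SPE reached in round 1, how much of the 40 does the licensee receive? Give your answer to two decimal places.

13.19

Solve by backward induction from round 4.
Round 4 (the licensee proposes): rejection yields 0 for the licensor; the licensee offers 0 and keeps 40.
Round 3 (the licensor proposes): the licensee can get 40 next round, worth 0.55 × 40 = 22 now; the licensor offers that and keeps 18.
Round 2 (the licensee proposes): the licensor can get 18 next round, worth 0.89 × 18 = 16.02 now. The licensee offers 16.02 and keeps 40 − 16.02 = 23.98.
Round 1 (the licensor proposes): the licensee can get 23.98 next round, worth 0.55 × 23.98 = 13.189 now. The licensor offers 13.189 and keeps 40 − 13.189 = 26.811.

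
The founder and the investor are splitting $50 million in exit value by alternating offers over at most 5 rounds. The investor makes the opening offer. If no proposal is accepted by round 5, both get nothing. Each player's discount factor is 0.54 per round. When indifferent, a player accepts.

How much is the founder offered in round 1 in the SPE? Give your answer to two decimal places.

16.04

Round 5 (the investor proposes): rejection yields 0 for the founder; the investor offers 0 and keeps 50.
Round 4 (the founder proposes): the investor can get 50 next round, worth 0.54 × 50 = 27 now, so the founder offers 27, keeping 23.
Round 3 (the investor proposes): the founder can get 23 next round, worth 0.54 × 23 = 12.42 now; the investor offers that and keeps 37.58.
Round 2 (the founder proposes): the investor can get 37.58 next round, worth 0.54 × 37.58 = 20.2932 now, so the founder offers 20.2932, keeping 29.7068.
Round 1 (the investor proposes): the founder can get 29.7068 next round, worth 0.54 × 29.7068 = 16.041672 now; the investor offers that and keeps 33.958328.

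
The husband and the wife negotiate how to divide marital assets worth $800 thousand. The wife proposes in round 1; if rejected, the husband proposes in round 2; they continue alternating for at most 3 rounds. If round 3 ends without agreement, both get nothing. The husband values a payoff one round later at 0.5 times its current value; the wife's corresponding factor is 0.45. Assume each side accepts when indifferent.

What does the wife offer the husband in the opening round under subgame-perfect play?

220

Round 3 (the wife proposes): the husband will accept anything ≥ 0, so the wife offers 0 and keeps 800.
Round 2 (the husband proposes): the wife can get 800 next round, worth 0.45 × 800 = 360 now; the husband offers that and keeps 440.
Round 1 (the wife proposes): the husband can get 440 next round, worth 0.5 × 440 = 220 now, so the wife offers 220, keeping 580.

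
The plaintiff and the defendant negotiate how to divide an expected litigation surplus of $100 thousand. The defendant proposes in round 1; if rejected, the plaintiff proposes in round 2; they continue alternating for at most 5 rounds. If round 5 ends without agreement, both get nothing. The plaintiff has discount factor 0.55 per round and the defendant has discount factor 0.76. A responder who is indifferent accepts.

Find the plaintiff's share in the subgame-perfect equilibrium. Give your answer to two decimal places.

Work backward from the last round.
Round 5 (the defendant proposes): the plaintiff will accept anything ≥ 0, so the defendant offers 0 and keeps 100.
Round 4 (the plaintiff proposes): the defendant can get 100 next round, worth 0.76 × 100 = 76 now. The plaintiff offers 76 and keeps 100 − 76 = 24.
Round 3 (the defendant proposes): the plaintiff can get 24 next round, worth 0.55 × 24 = 13.2 now, so the defendant offers 13.2, keeping 86.8.
Round 2 (the plaintiff proposes): the defendant can get 86.8 next round, worth 0.76 × 86.8 = 65.968 now. The plaintiff offers 65.968 and keeps 100 − 65.968 = 34.032.
Round 1 (the defendant proposes): the plaintiff can get 34.032 next round, worth 0.55 × 34.032 = 18.7176 now, so the defendant offers 18.7176, keeping 81.2824.

18.72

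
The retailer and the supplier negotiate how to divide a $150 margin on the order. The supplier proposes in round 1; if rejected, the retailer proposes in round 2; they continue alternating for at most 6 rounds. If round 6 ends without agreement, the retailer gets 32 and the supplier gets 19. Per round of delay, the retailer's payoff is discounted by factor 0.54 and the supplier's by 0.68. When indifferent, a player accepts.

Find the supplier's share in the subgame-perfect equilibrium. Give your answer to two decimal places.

105.02

Round 6 (the retailer proposes): the supplier gets 19 if talks fail, so the retailer offers 19 and keeps 131.
Round 5 (the supplier proposes): the retailer can get 131 next round, worth 0.54 × 131 = 70.74 now. The supplier offers 70.74 and keeps 150 − 70.74 = 79.26.
Round 4 (the retailer proposes): the supplier can get 79.26 next round, worth 0.68 × 79.26 = 53.8968 now. The retailer offers 53.8968 and keeps 150 − 53.8968 = 96.1032.
Round 3 (the supplier proposes): the retailer can get 96.1032 next round, worth 0.54 × 96.1032 = 51.895728 now, so the supplier offers 51.895728, keeping 98.104272.
Round 2 (the retailer proposes): the supplier can get 98.104272 next round, worth 0.68 × 98.104272 = 66.71090496 now. The retailer offers 66.71090496 and keeps 150 − 66.71090496 = 83.28909504.
Round 1 (the supplier proposes): the retailer can get 83.28909504 next round, worth 0.54 × 83.28909504 = 44.9761113216 now; the supplier offers that and keeps 105.0238886784.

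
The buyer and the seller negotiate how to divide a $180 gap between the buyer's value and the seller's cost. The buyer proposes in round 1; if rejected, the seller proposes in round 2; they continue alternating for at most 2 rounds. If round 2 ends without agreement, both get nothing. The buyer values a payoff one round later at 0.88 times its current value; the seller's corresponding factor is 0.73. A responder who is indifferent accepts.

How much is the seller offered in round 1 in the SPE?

Round 2 (the seller proposes): the buyer will accept anything ≥ 0, so the seller offers 0 and keeps 180.
Round 1 (the buyer proposes): the seller can get 180 next round, worth 0.73 × 180 = 131.4 now, so the buyer offers 131.4, keeping 48.6.

131.4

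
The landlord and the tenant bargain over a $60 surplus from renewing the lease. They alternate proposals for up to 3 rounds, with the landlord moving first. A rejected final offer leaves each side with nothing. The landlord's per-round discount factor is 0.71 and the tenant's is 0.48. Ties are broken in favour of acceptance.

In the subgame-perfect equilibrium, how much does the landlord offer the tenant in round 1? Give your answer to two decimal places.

8.35

Round 3 (the landlord proposes): rejection yields 0 for the tenant; the landlord offers 0 and keeps 60.
Round 2 (the tenant proposes): the landlord can get 60 next round, worth 0.71 × 60 = 42.6 now, so the tenant offers 42.6, keeping 17.4.
Round 1 (the landlord proposes): the tenant can get 17.4 next round, worth 0.48 × 17.4 = 8.352 now. The landlord offers 8.352 and keeps 60 − 8.352 = 51.648.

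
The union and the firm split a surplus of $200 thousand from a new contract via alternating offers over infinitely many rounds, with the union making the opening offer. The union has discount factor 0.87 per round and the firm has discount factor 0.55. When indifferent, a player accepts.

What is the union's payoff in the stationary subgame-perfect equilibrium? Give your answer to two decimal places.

172.58

In a stationary SPE each proposer offers the other exactly their discounted continuation value.
If the union keeps x when proposing and the firm keeps y when proposing, then x = 200 − 0.55y and y = 200 − 0.87x.
Solving: x = 200(1 − 0.55) / (1 − 0.87·0.55) = 90 / 0.5215 ≈ 172.5791.
The firm gets 200 − 172.5791 ≈ 27.4209.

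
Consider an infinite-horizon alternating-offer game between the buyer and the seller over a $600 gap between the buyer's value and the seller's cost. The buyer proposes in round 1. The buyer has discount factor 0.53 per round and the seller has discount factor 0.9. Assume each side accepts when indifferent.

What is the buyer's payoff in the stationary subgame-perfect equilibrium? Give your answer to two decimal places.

Let x be the buyer's share when the buyer proposes and y be the seller's share when the seller proposes.
The seller accepts iff offered ≥ 0.9·y, so x = 600 − 0.9y. Symmetrically y = 600 − 0.53x.
Substituting: x = 600 − 0.9(600 − 0.53x), giving x(1 − 0.53·0.9) = 600(1 − 0.9).
So x = 600 × 0.1 / 0.523 ≈ 114.7228, and the seller receives 600 − x ≈ 485.2772.

114.72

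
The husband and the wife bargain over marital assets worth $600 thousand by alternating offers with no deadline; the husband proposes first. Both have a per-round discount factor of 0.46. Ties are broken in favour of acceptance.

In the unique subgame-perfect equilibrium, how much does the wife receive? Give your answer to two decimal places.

189.04

Let x be the husband's share when the husband proposes and y be the wife's share when the wife proposes.
The wife accepts iff offered ≥ 0.46·y, so x = 600 − 0.46y. Symmetrically y = 600 − 0.46x.
Substituting: x = 600 − 0.46(600 − 0.46x), giving x(1 − 0.46·0.46) = 600(1 − 0.46).
So x = 600 × 0.54 / 0.7884 ≈ 410.9589, and the wife receives 600 − x ≈ 189.0411.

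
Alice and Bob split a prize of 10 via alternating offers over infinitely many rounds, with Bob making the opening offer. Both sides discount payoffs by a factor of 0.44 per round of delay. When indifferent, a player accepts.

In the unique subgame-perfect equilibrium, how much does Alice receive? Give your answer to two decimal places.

3.06

Let x be Bob's share when Bob proposes and y be Alice's share when Alice proposes.
Alice accepts iff offered ≥ 0.44·y, so x = 10 − 0.44y. Symmetrically y = 10 − 0.44x.
Substituting: x = 10 − 0.44(10 − 0.44x), giving x(1 − 0.44·0.44) = 10(1 − 0.44).
So x = 10 × 0.56 / 0.8064 ≈ 6.9444, and Alice receives 10 − x ≈ 3.0556.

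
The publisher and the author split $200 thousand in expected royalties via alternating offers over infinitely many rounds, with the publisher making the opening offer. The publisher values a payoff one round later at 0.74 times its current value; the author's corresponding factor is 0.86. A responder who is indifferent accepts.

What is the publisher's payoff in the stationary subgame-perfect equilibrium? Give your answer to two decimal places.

77.01

When the publisher proposes, the author accepts any offer worth at least 0.86 times what the author would get by proposing next round; and vice versa.
This gives x = 200 − 0.86y and y = 200 − 0.74x, where x and y are each side's share when it proposes.
Hence (1 − 0.86·0.74)x = 200(1 − 0.86), i.e. 0.3636·x = 28.
x ≈ 77.0077; the author's share is 200 − x ≈ 122.9923.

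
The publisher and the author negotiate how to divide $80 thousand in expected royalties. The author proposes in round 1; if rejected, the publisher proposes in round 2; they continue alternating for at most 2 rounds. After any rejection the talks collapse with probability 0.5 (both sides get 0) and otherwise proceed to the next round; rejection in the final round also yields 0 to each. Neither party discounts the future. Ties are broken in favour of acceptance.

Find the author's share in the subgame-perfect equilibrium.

Round 2 (the publisher proposes): the author will accept anything ≥ 0, so the publisher offers 0 and keeps 80.
Round 1 (the author proposes): rejecting gives the publisher an expected 0.5 × 80 = 40. The author offers 40 and keeps 80 − 40 = 40.

40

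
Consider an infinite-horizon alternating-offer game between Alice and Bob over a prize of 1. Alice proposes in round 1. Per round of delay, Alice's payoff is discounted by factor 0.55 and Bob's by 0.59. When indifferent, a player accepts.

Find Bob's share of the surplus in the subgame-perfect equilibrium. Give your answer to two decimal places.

Let x be Alice's share when Alice proposes and y be Bob's share when Bob proposes.
Bob accepts iff offered ≥ 0.59·y, so x = 1 − 0.59y. Symmetrically y = 1 − 0.55x.
Substituting: x = 1 − 0.59(1 − 0.55x), giving x(1 − 0.55·0.59) = 1(1 − 0.59).
So x = 1 × 0.41 / 0.6755 ≈ 0.6070, and Bob receives 1 − x ≈ 0.3930.

0.39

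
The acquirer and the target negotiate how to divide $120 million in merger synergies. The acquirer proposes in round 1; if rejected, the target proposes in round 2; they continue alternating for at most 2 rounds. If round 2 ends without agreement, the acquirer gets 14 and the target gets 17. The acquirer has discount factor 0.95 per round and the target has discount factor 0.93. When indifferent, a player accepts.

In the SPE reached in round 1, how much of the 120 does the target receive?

98.58

Solve by backward induction from round 2.
Round 2 (the target proposes): the acquirer gets 14 if talks fail, so the target offers 14 and keeps 106.
Round 1 (the acquirer proposes): the target can get 106 next round, worth 0.93 × 106 = 98.58 now. The acquirer offers 98.58 and keeps 120 − 98.58 = 21.42.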